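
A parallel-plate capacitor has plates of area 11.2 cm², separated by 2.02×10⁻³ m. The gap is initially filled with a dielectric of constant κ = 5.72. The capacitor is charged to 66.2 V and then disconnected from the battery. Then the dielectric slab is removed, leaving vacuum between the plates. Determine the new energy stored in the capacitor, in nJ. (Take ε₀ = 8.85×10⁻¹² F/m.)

352 nJ

A = 11.2 cm² = 1.12×10⁻³ m².
Initially C₁ = κε₀A/d = 5.72 × 8.85×10⁻¹² × 1.12×10⁻³ / 2.02×10⁻³ = 2.81×10⁻¹¹ F.
U₁ = 6.15×10⁻⁸ J.
Isolated ⇒ Q is held fixed. C₂ = 0.175 C₁ and U = Q²/(2C), so U₂/U₁ = C₁/C₂ = 5.72.
U₂ = 5.72 × 6.15×10⁻⁸ = 3.52×10⁻⁷ J.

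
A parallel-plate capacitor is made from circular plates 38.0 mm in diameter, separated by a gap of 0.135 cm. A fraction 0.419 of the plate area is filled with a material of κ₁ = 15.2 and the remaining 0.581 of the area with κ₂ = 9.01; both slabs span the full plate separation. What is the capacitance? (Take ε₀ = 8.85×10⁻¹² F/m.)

A = π(38.0/2 mm)² = 1.13×10⁻³ m².
Side-by-side slabs ⇒ two capacitors in parallel, each spanning the full gap.
C₁ = κ₁ε₀A₁/d = 15.2 × 8.85×10⁻¹² × 4.75×10⁻⁴ / 1.35×10⁻³ = 4.74×10⁻¹¹ F.
C₂ = κ₂ε₀A₂/d = 9.01 × 8.85×10⁻¹² × 6.59×10⁻⁴ / 1.35×10⁻³ = 3.89×10⁻¹¹ F.
C = C₁ + C₂ = 8.63×10⁻¹¹ F.

C ≈ 86.3 pF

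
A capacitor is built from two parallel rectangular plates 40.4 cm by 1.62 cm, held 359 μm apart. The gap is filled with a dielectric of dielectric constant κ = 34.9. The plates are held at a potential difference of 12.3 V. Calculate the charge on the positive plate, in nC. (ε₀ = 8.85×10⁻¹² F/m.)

69.3 nC

A = 40.4 × 1.62 cm² = 6.54×10⁻³ m².
C = κε₀A/d = 34.9 × 8.85×10⁻¹² × 6.54×10⁻³ / 3.59×10⁻⁴ = 5.63×10⁻⁹ F.
Q = CV = 5.63×10⁻⁹ × 12.3 = 6.93×10⁻⁸ C.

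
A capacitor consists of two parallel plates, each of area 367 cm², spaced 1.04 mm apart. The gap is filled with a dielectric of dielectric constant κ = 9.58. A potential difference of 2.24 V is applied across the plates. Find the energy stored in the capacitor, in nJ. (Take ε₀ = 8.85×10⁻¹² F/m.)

A = 367 cm² = 3.67×10⁻² m².
C = κε₀A/d = 9.58 × 8.85×10⁻¹² × 3.67×10⁻² / 1.04×10⁻³ = 2.99×10⁻⁹ F.
U = ½CV² = ½ × 2.99×10⁻⁹ × (2.24)² = 7.51×10⁻⁹ J.

U ≈ 7.51 nJ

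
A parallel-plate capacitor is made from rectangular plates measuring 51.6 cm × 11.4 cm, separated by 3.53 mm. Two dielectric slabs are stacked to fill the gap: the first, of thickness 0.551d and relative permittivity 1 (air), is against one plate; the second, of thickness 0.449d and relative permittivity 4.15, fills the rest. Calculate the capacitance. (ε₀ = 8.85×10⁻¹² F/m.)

224 pF

A = 51.6 × 11.4 cm² = 5.88×10⁻² m².
Stacked slabs ⇒ two capacitors in series, each with the full plate area.
C₁ = κ₁ε₀A/d₁ = 1.00 × 8.85×10⁻¹² × 5.88×10⁻² / 1.95×10⁻³ = 2.68×10⁻¹⁰ F.
C₂ = κ₂ε₀A/d₂ = 4.15 × 8.85×10⁻¹² × 5.88×10⁻² / 1.58×10⁻³ = 1.36×10⁻⁹ F.
C = (1/C₁ + 1/C₂)⁻¹ = 2.24×10⁻¹⁰ F.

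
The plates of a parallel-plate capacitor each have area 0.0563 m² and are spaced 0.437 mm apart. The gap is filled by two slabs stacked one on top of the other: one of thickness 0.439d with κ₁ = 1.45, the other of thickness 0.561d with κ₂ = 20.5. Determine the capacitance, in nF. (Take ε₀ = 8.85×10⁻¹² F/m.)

Stacked slabs ⇒ two capacitors in series, each with the full plate area.
C₁ = κ₁ε₀A/d₁ = 1.45 × 8.85×10⁻¹² × 5.63×10⁻² / 1.92×10⁻⁴ = 3.77×10⁻⁹ F.
C₂ = κ₂ε₀A/d₂ = 20.5 × 8.85×10⁻¹² × 5.63×10⁻² / 2.45×10⁻⁴ = 4.17×10⁻⁸ F.
C = (1/C₁ + 1/C₂)⁻¹ = 3.45×10⁻⁹ F.

3.45 nF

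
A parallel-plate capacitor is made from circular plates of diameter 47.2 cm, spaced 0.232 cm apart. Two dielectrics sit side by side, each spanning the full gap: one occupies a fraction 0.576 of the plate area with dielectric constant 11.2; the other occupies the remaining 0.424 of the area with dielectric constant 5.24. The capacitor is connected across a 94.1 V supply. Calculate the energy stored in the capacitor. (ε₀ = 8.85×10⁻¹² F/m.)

U ≈ 25.6 μJ

A = π(47.2/2 cm)² = 0.175 m².
Side-by-side slabs ⇒ two capacitors in parallel, each spanning the full gap.
C₁ = κ₁ε₀A₁/d = 11.2 × 8.85×10⁻¹² × 0.101 / 2.32×10⁻³ = 4.31×10⁻⁹ F.
C₂ = κ₂ε₀A₂/d = 5.24 × 8.85×10⁻¹² × 7.42×10⁻² / 2.32×10⁻³ = 1.48×10⁻⁹ F.
C = C₁ + C₂ = 5.79×10⁻⁹ F.
U = ½CV² = ½ × 5.79×10⁻⁹ × (94.1)² = 2.56×10⁻⁵ J.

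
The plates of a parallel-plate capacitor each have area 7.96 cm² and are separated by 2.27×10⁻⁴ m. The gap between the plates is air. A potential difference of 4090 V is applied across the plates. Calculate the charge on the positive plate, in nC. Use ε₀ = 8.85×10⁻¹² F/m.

Q ≈ 127 nC

A = 7.96 cm² = 7.96×10⁻⁴ m².
C = ε₀A/d = 8.85×10⁻¹² × 7.96×10⁻⁴ / 2.27×10⁻⁴ = 3.10×10⁻¹¹ F.
Q = CV = 3.10×10⁻¹¹ × 4090 = 1.27×10⁻⁷ C.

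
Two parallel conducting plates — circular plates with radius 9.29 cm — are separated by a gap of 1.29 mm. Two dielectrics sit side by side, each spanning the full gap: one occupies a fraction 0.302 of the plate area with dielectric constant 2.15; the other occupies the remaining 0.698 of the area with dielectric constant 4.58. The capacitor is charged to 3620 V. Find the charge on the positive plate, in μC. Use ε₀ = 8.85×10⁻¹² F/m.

2.59 μC

A = π(9.29 cm)² = 2.71×10⁻² m².
Side-by-side slabs ⇒ two capacitors in parallel, each spanning the full gap.
C₁ = κ₁ε₀A₁/d = 2.15 × 8.85×10⁻¹² × 8.19×10⁻³ / 1.29×10⁻³ = 1.21×10⁻¹⁰ F.
C₂ = κ₂ε₀A₂/d = 4.58 × 8.85×10⁻¹² × 1.89×10⁻² / 1.29×10⁻³ = 5.95×10⁻¹⁰ F.
C = C₁ + C₂ = 7.15×10⁻¹⁰ F.
Q = CV = 7.15×10⁻¹⁰ × 3620 = 2.59×10⁻⁶ C.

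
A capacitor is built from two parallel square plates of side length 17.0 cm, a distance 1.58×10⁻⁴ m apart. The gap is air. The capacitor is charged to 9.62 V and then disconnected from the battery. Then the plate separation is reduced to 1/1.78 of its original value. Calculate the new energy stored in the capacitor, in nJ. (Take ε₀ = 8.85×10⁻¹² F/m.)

42.1 nJ

A = (17.0 cm)² = 2.89×10⁻² m².
Initially C₁ = ε₀A/d = 8.85×10⁻¹² × 2.89×10⁻² / 1.58×10⁻⁴ = 1.62×10⁻⁹ F.
U₁ = 7.49×10⁻⁸ J.
Isolated ⇒ Q is held fixed. C₂ = 1.78 C₁ and U = Q²/(2C), so U₂/U₁ = C₁/C₂ = 0.562.
U₂ = 0.562 × 7.49×10⁻⁸ = 4.21×10⁻⁸ J.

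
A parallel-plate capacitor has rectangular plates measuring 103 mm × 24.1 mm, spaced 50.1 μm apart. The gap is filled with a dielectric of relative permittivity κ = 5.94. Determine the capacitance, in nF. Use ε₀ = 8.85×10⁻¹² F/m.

A = 103 × 24.1 mm² = 2.48×10⁻³ m².
C = κε₀A/d = 5.94 × 8.85×10⁻¹² × 2.48×10⁻³ / 5.01×10⁻⁵ = 2.60×10⁻⁹ F.

C ≈ 2.60 nF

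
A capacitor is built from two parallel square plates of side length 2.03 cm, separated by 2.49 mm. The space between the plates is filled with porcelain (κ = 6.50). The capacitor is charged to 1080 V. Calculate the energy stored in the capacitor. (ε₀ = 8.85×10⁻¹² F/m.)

5.55 μJ

A = (2.03 cm)² = 4.12×10⁻⁴ m².
C = κε₀A/d = 6.50 × 8.85×10⁻¹² × 4.12×10⁻⁴ / 2.49×10⁻³ = 9.52×10⁻¹² F.
U = ½CV² = ½ × 9.52×10⁻¹² × (1080)² = 5.55×10⁻⁶ J.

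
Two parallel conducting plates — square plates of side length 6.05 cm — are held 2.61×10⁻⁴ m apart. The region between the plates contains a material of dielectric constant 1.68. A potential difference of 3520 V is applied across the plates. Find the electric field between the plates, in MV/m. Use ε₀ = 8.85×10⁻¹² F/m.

E ≈ 13.5 MV/m

E = V/d = 3520 / 2.61×10⁻⁴ = 1.35×10⁷ V/m.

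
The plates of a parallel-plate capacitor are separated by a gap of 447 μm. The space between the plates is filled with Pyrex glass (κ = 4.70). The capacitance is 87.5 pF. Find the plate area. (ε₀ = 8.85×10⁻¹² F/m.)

A ≈ 9.40 cm²

A = Cd/(κε₀) = 8.75×10⁻¹¹ × 4.47×10⁻⁴ / (4.70 × 8.85×10⁻¹²) = 9.40×10⁻⁴ m².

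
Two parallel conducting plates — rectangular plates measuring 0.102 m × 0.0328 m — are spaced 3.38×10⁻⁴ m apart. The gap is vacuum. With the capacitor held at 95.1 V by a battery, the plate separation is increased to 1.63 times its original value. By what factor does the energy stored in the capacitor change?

0.613

Battery connected ⇒ V is held fixed.
C₂ = 0.613 C₁ and U = ½CV², so U₂/U₁ = C₂/C₁ = 0.613.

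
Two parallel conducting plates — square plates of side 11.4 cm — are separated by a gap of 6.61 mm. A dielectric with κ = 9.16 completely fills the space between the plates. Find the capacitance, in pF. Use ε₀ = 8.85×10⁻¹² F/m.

159 pF

A = (11.4 cm)² = 1.30×10⁻² m².
C = κε₀A/d = 9.16 × 8.85×10⁻¹² × 1.30×10⁻² / 6.61×10⁻³ = 1.59×10⁻¹⁰ F.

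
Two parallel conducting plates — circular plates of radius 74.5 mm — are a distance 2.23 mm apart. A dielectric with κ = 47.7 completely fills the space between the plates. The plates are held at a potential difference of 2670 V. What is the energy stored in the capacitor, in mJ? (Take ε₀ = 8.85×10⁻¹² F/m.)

U ≈ 11.8 mJ

A = π(74.5 mm)² = 1.74×10⁻² m².
C = κε₀A/d = 47.7 × 8.85×10⁻¹² × 1.74×10⁻² / 2.23×10⁻³ = 3.30×10⁻⁹ F.
U = ½CV² = ½ × 3.30×10⁻⁹ × (2670)² = 1.18×10⁻² J.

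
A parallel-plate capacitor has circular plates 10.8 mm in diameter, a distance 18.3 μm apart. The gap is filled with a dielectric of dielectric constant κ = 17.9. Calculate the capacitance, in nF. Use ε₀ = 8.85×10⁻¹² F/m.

A = π(10.8/2 mm)² = 9.16×10⁻⁵ m².
C = κε₀A/d = 17.9 × 8.85×10⁻¹² × 9.16×10⁻⁵ / 1.83×10⁻⁵ = 7.93×10⁻¹⁰ F.

C ≈ 0.793 nF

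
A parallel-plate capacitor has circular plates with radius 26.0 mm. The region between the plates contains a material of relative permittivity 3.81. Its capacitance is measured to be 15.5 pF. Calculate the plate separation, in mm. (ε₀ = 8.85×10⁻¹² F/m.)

d ≈ 4.62 mm

A = π(26.0 mm)² = 2.12×10⁻³ m².
d = κε₀A/C = 3.81 × 8.85×10⁻¹² × 2.12×10⁻³ / 1.55×10⁻¹¹ = 4.62×10⁻³ m.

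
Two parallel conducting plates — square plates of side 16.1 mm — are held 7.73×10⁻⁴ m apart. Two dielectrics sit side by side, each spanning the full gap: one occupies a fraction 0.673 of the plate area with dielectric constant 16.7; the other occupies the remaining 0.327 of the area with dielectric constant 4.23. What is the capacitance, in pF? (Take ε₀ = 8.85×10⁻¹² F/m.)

A = (16.1 mm)² = 2.59×10⁻⁴ m².
Side-by-side slabs ⇒ two capacitors in parallel, each spanning the full gap.
C₁ = κ₁ε₀A₁/d = 16.7 × 8.85×10⁻¹² × 1.74×10⁻⁴ / 7.73×10⁻⁴ = 3.34×10⁻¹¹ F.
C₂ = κ₂ε₀A₂/d = 4.23 × 8.85×10⁻¹² × 8.48×10⁻⁵ / 7.73×10⁻⁴ = 4.10×10⁻¹² F.
C = C₁ + C₂ = 3.75×10⁻¹¹ F.

C ≈ 37.5 pF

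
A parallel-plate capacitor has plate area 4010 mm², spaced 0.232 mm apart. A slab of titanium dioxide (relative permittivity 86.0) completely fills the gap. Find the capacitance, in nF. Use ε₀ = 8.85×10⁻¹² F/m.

A = 4010 mm² = 4.01×10⁻³ m².
C = κε₀A/d = 86.0 × 8.85×10⁻¹² × 4.01×10⁻³ / 2.32×10⁻⁴ = 1.32×10⁻⁸ F.

13.2 nF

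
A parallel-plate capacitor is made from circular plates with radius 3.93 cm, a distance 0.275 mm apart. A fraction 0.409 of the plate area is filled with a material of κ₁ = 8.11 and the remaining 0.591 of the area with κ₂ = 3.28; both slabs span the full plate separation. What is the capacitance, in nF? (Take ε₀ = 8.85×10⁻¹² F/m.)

C ≈ 0.821 nF

A = π(3.93 cm)² = 4.85×10⁻³ m².
Side-by-side slabs ⇒ two capacitors in parallel, each spanning the full gap.
C₁ = κ₁ε₀A₁/d = 8.11 × 8.85×10⁻¹² × 1.98×10⁻³ / 2.75×10⁻⁴ = 5.18×10⁻¹⁰ F.
C₂ = κ₂ε₀A₂/d = 3.28 × 8.85×10⁻¹² × 2.87×10⁻³ / 2.75×10⁻⁴ = 3.03×10⁻¹⁰ F.
C = C₁ + C₂ = 8.21×10⁻¹⁰ F.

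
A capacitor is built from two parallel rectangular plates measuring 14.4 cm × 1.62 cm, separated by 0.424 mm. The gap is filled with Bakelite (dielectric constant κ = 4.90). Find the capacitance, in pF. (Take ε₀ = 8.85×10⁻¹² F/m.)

A = 14.4 × 1.62 cm² = 2.33×10⁻³ m².
C = κε₀A/d = 4.90 × 8.85×10⁻¹² × 2.33×10⁻³ / 4.24×10⁻⁴ = 2.39×10⁻¹⁰ F.

C ≈ 239 pF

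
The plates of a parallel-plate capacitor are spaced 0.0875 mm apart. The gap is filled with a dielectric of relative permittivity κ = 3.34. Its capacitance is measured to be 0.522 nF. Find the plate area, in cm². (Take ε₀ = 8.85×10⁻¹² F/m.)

A = Cd/(κε₀) = 5.22×10⁻¹⁰ × 8.75×10⁻⁵ / (3.34 × 8.85×10⁻¹²) = 1.55×10⁻³ m².

15.5 cm²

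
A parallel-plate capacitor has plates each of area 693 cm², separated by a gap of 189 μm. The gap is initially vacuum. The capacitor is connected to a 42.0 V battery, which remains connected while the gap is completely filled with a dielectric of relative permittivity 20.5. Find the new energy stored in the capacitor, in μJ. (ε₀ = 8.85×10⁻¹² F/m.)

U ≈ 58.7 μJ

A = 693 cm² = 6.93×10⁻² m².
Initially C₁ = ε₀A/d = 8.85×10⁻¹² × 6.93×10⁻² / 1.89×10⁻⁴ = 3.25×10⁻⁹ F.
U₁ = 2.86×10⁻⁶ J.
Battery connected ⇒ V is held fixed. C₂ = 20.5 C₁ and U = ½CV², so U₂/U₁ = C₂/C₁ = 20.5.
U₂ = 20.5 × 2.86×10⁻⁶ = 5.87×10⁻⁵ J.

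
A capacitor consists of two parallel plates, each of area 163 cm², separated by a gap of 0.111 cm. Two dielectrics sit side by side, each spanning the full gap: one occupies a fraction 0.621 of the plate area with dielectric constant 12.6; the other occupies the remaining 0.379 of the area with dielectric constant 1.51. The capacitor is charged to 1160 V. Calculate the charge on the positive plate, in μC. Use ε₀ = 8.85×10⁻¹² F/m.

Q ≈ 1.27 μC

A = 163 cm² = 1.63×10⁻² m².
Side-by-side slabs ⇒ two capacitors in parallel, each spanning the full gap.
C₁ = κ₁ε₀A₁/d = 12.6 × 8.85×10⁻¹² × 1.01×10⁻² / 1.11×10⁻³ = 1.02×10⁻⁹ F.
C₂ = κ₂ε₀A₂/d = 1.51 × 8.85×10⁻¹² × 6.18×10⁻³ / 1.11×10⁻³ = 7.44×10⁻¹¹ F.
C = C₁ + C₂ = 1.09×10⁻⁹ F.
Q = CV = 1.09×10⁻⁹ × 1160 = 1.27×10⁻⁶ C.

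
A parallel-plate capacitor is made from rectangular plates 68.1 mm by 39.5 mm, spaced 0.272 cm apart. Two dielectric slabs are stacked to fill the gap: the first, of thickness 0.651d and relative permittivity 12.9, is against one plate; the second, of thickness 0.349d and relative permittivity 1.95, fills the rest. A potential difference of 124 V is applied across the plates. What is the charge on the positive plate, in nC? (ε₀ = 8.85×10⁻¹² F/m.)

4.73 nC

A = 68.1 × 39.5 mm² = 2.69×10⁻³ m².
Stacked slabs ⇒ two capacitors in series, each with the full plate area.
C₁ = κ₁ε₀A/d₁ = 12.9 × 8.85×10⁻¹² × 2.69×10⁻³ / 1.77×10⁻³ = 1.73×10⁻¹⁰ F.
C₂ = κ₂ε₀A/d₂ = 1.95 × 8.85×10⁻¹² × 2.69×10⁻³ / 9.49×10⁻⁴ = 4.89×10⁻¹¹ F.
C = (1/C₁ + 1/C₂)⁻¹ = 3.81×10⁻¹¹ F.
Q = CV = 3.81×10⁻¹¹ × 124 = 4.73×10⁻⁹ C.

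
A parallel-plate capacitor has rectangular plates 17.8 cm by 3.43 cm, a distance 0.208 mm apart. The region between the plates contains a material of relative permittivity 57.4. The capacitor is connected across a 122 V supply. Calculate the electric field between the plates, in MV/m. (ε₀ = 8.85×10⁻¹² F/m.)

0.587 MV/m

E = V/d = 122 / 2.08×10⁻⁴ = 5.87×10⁵ V/m.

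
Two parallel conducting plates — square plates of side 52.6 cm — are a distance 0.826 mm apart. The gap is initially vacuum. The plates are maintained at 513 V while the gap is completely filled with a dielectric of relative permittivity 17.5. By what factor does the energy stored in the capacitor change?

U₂/U₁ ≈ 17.5

Battery connected ⇒ V is held fixed.
C₂ = 17.5 C₁ and U = ½CV², so U₂/U₁ = C₂/C₁ = 17.5.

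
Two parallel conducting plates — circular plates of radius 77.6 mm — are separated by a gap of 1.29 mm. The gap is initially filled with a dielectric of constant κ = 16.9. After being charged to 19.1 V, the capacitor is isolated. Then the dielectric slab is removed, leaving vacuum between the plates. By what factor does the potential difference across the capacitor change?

Isolated ⇒ Q is held fixed.
C₂ = 0.0592 C₁ and V = Q/C, so V₂/V₁ = C₁/C₂ = 16.9.

16.9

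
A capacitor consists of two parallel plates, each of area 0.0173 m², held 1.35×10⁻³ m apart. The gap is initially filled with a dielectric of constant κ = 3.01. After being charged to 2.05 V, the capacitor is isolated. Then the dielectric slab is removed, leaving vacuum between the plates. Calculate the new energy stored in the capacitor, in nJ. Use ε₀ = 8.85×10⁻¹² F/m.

U ≈ 2.16 nJ

Initially C₁ = κε₀A/d = 3.01 × 8.85×10⁻¹² × 1.73×10⁻² / 1.35×10⁻³ = 3.41×10⁻¹⁰ F.
U₁ = 7.17×10⁻¹⁰ J.
Isolated ⇒ Q is held fixed. C₂ = 0.332 C₁ and U = Q²/(2C), so U₂/U₁ = C₁/C₂ = 3.01.
U₂ = 3.01 × 7.17×10⁻¹⁰ = 2.16×10⁻⁹ J.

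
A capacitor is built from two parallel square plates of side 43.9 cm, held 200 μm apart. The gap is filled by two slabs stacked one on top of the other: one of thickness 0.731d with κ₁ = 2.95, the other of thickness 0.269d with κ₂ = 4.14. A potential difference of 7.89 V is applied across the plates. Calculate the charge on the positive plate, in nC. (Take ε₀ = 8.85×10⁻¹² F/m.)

A = (43.9 cm)² = 0.193 m².
Stacked slabs ⇒ two capacitors in series, each with the full plate area.
C₁ = κ₁ε₀A/d₁ = 2.95 × 8.85×10⁻¹² × 0.193 / 1.46×10⁻⁴ = 3.44×10⁻⁸ F.
C₂ = κ₂ε₀A/d₂ = 4.14 × 8.85×10⁻¹² × 0.193 / 5.38×10⁻⁵ = 1.31×10⁻⁷ F.
C = (1/C₁ + 1/C₂)⁻¹ = 2.73×10⁻⁸ F.
Q = CV = 2.73×10⁻⁸ × 7.89 = 2.15×10⁻⁷ C.

Q ≈ 215 nC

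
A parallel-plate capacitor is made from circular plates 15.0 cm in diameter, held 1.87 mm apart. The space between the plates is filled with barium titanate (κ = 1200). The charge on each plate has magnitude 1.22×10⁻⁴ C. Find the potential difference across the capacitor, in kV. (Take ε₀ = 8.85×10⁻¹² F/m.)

A = π(15.0/2 cm)² = 1.77×10⁻² m².
C = κε₀A/d = 1200 × 8.85×10⁻¹² × 1.77×10⁻² / 1.87×10⁻³ = 1.00×10⁻⁷ F.
V = Q/C = 1.22×10⁻⁴ / 1.00×10⁻⁷ = 1.22×10³ V.

V ≈ 1.22 kV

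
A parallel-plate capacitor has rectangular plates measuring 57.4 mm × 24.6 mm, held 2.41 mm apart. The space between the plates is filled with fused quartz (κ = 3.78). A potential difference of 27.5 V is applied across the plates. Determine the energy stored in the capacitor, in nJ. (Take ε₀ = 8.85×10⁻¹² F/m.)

U ≈ 7.41 nJ

A = 57.4 × 24.6 mm² = 1.41×10⁻³ m².
C = κε₀A/d = 3.78 × 8.85×10⁻¹² × 1.41×10⁻³ / 2.41×10⁻³ = 1.96×10⁻¹¹ F.
U = ½CV² = ½ × 1.96×10⁻¹¹ × (27.5)² = 7.41×10⁻⁹ J.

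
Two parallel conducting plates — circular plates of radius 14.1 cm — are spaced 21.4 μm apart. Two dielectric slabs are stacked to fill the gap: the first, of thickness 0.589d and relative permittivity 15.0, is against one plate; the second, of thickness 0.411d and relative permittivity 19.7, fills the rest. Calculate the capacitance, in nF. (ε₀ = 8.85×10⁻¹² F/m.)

A = π(14.1 cm)² = 6.25×10⁻² m².
Stacked slabs ⇒ two capacitors in series, each with the full plate area.
C₁ = κ₁ε₀A/d₁ = 15.0 × 8.85×10⁻¹² × 6.25×10⁻² / 1.26×10⁻⁵ = 6.58×10⁻⁷ F.
C₂ = κ₂ε₀A/d₂ = 19.7 × 8.85×10⁻¹² × 6.25×10⁻² / 8.80×10⁻⁶ = 1.24×10⁻⁶ F.
C = (1/C₁ + 1/C₂)⁻¹ = 4.30×10⁻⁷ F.

C ≈ 430 nF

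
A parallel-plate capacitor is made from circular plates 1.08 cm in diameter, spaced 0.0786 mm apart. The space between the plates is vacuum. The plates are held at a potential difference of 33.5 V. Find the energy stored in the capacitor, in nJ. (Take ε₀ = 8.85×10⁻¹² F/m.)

U ≈ 5.79 nJ

A = π(1.08/2 cm)² = 9.16×10⁻⁵ m².
C = ε₀A/d = 8.85×10⁻¹² × 9.16×10⁻⁵ / 7.86×10⁻⁵ = 1.03×10⁻¹¹ F.
U = ½CV² = ½ × 1.03×10⁻¹¹ × (33.5)² = 5.79×10⁻⁹ J.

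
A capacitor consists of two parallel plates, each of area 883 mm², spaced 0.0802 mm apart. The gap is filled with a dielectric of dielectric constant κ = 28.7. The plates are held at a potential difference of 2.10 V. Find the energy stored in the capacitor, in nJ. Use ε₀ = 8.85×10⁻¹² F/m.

U ≈ 6.17 nJ

A = 883 mm² = 8.83×10⁻⁴ m².
C = κε₀A/d = 28.7 × 8.85×10⁻¹² × 8.83×10⁻⁴ / 8.02×10⁻⁵ = 2.80×10⁻⁹ F.
U = ½CV² = ½ × 2.80×10⁻⁹ × (2.10)² = 6.17×10⁻⁹ J.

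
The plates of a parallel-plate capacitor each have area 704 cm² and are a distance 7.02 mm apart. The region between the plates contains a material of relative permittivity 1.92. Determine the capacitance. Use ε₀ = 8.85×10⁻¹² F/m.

A = 704 cm² = 7.04×10⁻² m².
C = κε₀A/d = 1.92 × 8.85×10⁻¹² × 7.04×10⁻² / 7.02×10⁻³ = 1.70×10⁻¹⁰ F.

170 pF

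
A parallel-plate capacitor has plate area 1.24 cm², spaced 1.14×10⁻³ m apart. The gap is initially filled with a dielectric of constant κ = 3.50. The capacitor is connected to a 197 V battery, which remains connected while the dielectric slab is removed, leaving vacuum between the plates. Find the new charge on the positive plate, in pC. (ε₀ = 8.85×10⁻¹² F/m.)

Q ≈ 190 pC

A = 1.24 cm² = 1.24×10⁻⁴ m².
Initially C₁ = κε₀A/d = 3.50 × 8.85×10⁻¹² × 1.24×10⁻⁴ / 1.14×10⁻³ = 3.37×10⁻¹² F.
Q₁ = 6.64×10⁻¹⁰ C.
Battery connected ⇒ V is held fixed. C₂ = 0.286 C₁ and Q = CV, so Q₂/Q₁ = C₂/C₁ = 0.286.
Q₂ = 0.286 × 6.64×10⁻¹⁰ = 1.90×10⁻¹⁰ C.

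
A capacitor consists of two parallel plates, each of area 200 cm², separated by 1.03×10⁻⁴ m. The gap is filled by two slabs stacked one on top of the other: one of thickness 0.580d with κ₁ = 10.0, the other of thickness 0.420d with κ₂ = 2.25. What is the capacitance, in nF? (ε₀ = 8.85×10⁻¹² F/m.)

C ≈ 7.02 nF

A = 200 cm² = 2.00×10⁻² m².
Stacked slabs ⇒ two capacitors in series, each with the full plate area.
C₁ = κ₁ε₀A/d₁ = 10.0 × 8.85×10⁻¹² × 2.00×10⁻² / 5.97×10⁻⁵ = 2.96×10⁻⁸ F.
C₂ = κ₂ε₀A/d₂ = 2.25 × 8.85×10⁻¹² × 2.00×10⁻² / 4.33×10⁻⁵ = 9.21×10⁻⁹ F.
C = (1/C₁ + 1/C₂)⁻¹ = 7.02×10⁻⁹ F.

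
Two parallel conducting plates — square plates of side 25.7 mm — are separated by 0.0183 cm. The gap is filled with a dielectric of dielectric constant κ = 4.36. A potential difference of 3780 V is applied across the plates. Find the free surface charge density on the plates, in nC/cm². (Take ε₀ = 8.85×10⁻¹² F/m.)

σ ≈ 79.7 nC/cm²

A = (25.7 mm)² = 6.60×10⁻⁴ m².
C = κε₀A/d = 4.36 × 8.85×10⁻¹² × 6.60×10⁻⁴ / 1.83×10⁻⁴ = 1.39×10⁻¹⁰ F.
σ = Q/A = CV/A = 1.39×10⁻¹⁰ × 3780 / 6.60×10⁻⁴ = 7.97×10⁻⁴ C/m².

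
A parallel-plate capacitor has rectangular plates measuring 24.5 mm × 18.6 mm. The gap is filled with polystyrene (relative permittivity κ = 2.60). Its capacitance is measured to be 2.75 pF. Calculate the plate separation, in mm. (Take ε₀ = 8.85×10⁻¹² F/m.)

d ≈ 3.81 mm

A = 24.5 × 18.6 mm² = 4.56×10⁻⁴ m².
d = κε₀A/C = 2.60 × 8.85×10⁻¹² × 4.56×10⁻⁴ / 2.75×10⁻¹² = 3.81×10⁻³ m.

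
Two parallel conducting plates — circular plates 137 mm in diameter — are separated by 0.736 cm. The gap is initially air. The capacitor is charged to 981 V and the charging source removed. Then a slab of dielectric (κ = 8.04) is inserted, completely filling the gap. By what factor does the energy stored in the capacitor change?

U₂/U₁ ≈ 0.124

Isolated ⇒ Q is held fixed.
C₂ = 8.04 C₁ and U = Q²/(2C), so U₂/U₁ = C₁/C₂ = 0.124.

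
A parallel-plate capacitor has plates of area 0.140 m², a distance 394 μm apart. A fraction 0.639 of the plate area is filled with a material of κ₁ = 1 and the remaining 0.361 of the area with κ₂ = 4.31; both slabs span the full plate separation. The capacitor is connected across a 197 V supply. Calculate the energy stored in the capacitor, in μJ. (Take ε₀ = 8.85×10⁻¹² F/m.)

U ≈ 134 μJ

Side-by-side slabs ⇒ two capacitors in parallel, each spanning the full gap.
C₁ = κ₁ε₀A₁/d = 1.00 × 8.85×10⁻¹² × 8.95×10⁻² / 3.94×10⁻⁴ = 2.01×10⁻⁹ F.
C₂ = κ₂ε₀A₂/d = 4.31 × 8.85×10⁻¹² × 5.05×10⁻² / 3.94×10⁻⁴ = 4.89×10⁻⁹ F.
C = C₁ + C₂ = 6.90×10⁻⁹ F.
U = ½CV² = ½ × 6.90×10⁻⁹ × (197)² = 1.34×10⁻⁴ J.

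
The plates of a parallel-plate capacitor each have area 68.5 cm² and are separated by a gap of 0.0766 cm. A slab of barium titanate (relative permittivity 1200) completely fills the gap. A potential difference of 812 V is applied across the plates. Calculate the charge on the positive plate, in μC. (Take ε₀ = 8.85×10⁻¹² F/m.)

A = 68.5 cm² = 6.85×10⁻³ m².
C = κε₀A/d = 1200 × 8.85×10⁻¹² × 6.85×10⁻³ / 7.66×10⁻⁴ = 9.50×10⁻⁸ F.
Q = CV = 9.50×10⁻⁸ × 812 = 7.71×10⁻⁵ C.

Q ≈ 77.1 μC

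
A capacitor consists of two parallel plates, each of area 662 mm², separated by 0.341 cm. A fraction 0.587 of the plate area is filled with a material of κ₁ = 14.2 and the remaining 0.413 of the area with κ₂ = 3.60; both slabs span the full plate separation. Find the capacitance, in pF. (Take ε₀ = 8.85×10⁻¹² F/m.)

16.9 pF

A = 662 mm² = 6.62×10⁻⁴ m².
Side-by-side slabs ⇒ two capacitors in parallel, each spanning the full gap.
C₁ = κ₁ε₀A₁/d = 14.2 × 8.85×10⁻¹² × 3.89×10⁻⁴ / 3.41×10⁻³ = 1.43×10⁻¹¹ F.
C₂ = κ₂ε₀A₂/d = 3.60 × 8.85×10⁻¹² × 2.73×10⁻⁴ / 3.41×10⁻³ = 2.55×10⁻¹² F.
C = C₁ + C₂ = 1.69×10⁻¹¹ F.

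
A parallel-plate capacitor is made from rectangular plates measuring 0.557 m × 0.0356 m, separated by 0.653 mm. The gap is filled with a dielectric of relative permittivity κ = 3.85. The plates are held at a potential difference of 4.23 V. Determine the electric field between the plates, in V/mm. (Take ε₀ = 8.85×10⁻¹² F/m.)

E = V/d = 4.23 / 6.53×10⁻⁴ = 6.48×10³ V/m.

E ≈ 6.48 V/mm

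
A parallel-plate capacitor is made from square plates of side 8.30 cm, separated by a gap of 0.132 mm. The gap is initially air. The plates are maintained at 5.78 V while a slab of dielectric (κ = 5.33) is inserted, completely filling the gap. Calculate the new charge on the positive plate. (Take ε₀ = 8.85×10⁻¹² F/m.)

A = (8.30 cm)² = 6.89×10⁻³ m².
Initially C₁ = ε₀A/d = 8.85×10⁻¹² × 6.89×10⁻³ / 1.32×10⁻⁴ = 4.62×10⁻¹⁰ F.
Q₁ = 2.67×10⁻⁹ C.
Battery connected ⇒ V is held fixed. C₂ = 5.33 C₁ and Q = CV, so Q₂/Q₁ = C₂/C₁ = 5.33.
Q₂ = 5.33 × 2.67×10⁻⁹ = 1.42×10⁻⁸ C.

14.2 nC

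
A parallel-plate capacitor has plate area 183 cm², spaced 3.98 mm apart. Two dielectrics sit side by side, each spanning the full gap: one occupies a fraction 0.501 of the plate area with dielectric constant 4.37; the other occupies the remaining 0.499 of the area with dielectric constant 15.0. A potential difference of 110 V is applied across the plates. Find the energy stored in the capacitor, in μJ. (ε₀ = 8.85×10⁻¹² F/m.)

U ≈ 2.38 μJ

A = 183 cm² = 1.83×10⁻² m².
Side-by-side slabs ⇒ two capacitors in parallel, each spanning the full gap.
C₁ = κ₁ε₀A₁/d = 4.37 × 8.85×10⁻¹² × 9.17×10⁻³ / 3.98×10⁻³ = 8.91×10⁻¹¹ F.
C₂ = κ₂ε₀A₂/d = 15.0 × 8.85×10⁻¹² × 9.13×10⁻³ / 3.98×10⁻³ = 3.05×10⁻¹⁰ F.
C = C₁ + C₂ = 3.94×10⁻¹⁰ F.
U = ½CV² = ½ × 3.94×10⁻¹⁰ × (110)² = 2.38×10⁻⁶ J.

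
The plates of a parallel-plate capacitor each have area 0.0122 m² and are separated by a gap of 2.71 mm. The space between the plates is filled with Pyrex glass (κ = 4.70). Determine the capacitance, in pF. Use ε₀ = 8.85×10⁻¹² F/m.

C ≈ 187 pF

C = κε₀A/d = 4.70 × 8.85×10⁻¹² × 1.22×10⁻² / 2.71×10⁻³ = 1.87×10⁻¹⁰ F.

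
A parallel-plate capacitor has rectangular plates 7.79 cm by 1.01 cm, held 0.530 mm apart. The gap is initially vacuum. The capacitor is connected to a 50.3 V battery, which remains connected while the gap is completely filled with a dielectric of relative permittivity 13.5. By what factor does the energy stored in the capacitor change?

Battery connected ⇒ V is held fixed.
C₂ = 13.5 C₁ and U = ½CV², so U₂/U₁ = C₂/C₁ = 13.5.

U₂/U₁ ≈ 13.5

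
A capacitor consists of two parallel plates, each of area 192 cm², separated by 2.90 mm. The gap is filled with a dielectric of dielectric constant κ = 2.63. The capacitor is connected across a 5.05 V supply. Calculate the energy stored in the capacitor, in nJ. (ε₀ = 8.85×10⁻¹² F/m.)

1.96 nJ

A = 192 cm² = 1.92×10⁻² m².
C = κε₀A/d = 2.63 × 8.85×10⁻¹² × 1.92×10⁻² / 2.90×10⁻³ = 1.54×10⁻¹⁰ F.
U = ½CV² = ½ × 1.54×10⁻¹⁰ × (5.05)² = 1.96×10⁻⁹ J.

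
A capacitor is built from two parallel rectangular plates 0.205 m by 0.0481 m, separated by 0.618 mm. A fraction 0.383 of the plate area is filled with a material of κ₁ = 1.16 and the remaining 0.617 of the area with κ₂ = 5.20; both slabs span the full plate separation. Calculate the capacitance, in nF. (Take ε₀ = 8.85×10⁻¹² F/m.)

0.516 nF

A = 0.205 × 0.0481 m² = 9.86×10⁻³ m².
Side-by-side slabs ⇒ two capacitors in parallel, each spanning the full gap.
C₁ = κ₁ε₀A₁/d = 1.16 × 8.85×10⁻¹² × 3.78×10⁻³ / 6.18×10⁻⁴ = 6.27×10⁻¹¹ F.
C₂ = κ₂ε₀A₂/d = 5.20 × 8.85×10⁻¹² × 6.08×10⁻³ / 6.18×10⁻⁴ = 4.53×10⁻¹⁰ F.
C = C₁ + C₂ = 5.16×10⁻¹⁰ F.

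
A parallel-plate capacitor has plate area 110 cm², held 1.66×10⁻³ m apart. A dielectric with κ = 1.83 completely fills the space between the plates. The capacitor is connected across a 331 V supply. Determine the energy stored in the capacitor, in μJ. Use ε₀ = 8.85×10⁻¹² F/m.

A = 110 cm² = 1.10×10⁻² m².
C = κε₀A/d = 1.83 × 8.85×10⁻¹² × 1.10×10⁻² / 1.66×10⁻³ = 1.07×10⁻¹⁰ F.
U = ½CV² = ½ × 1.07×10⁻¹⁰ × (331)² = 5.88×10⁻⁶ J.

U ≈ 5.88 μJ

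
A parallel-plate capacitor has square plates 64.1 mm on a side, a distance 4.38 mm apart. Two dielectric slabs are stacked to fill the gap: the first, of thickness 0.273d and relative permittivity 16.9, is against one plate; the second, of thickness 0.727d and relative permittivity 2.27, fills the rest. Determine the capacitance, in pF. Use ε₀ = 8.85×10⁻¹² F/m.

A = (64.1 mm)² = 4.11×10⁻³ m².
Stacked slabs ⇒ two capacitors in series, each with the full plate area.
C₁ = κ₁ε₀A/d₁ = 16.9 × 8.85×10⁻¹² × 4.11×10⁻³ / 1.20×10⁻³ = 5.14×10⁻¹⁰ F.
C₂ = κ₂ε₀A/d₂ = 2.27 × 8.85×10⁻¹² × 4.11×10⁻³ / 3.18×10⁻³ = 2.59×10⁻¹¹ F.
C = (1/C₁ + 1/C₂)⁻¹ = 2.47×10⁻¹¹ F.

24.7 pF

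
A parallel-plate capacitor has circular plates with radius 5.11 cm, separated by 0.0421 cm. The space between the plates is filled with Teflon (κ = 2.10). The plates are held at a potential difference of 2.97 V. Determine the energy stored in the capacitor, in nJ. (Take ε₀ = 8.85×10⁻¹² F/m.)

U ≈ 1.60 nJ

A = π(5.11 cm)² = 8.20×10⁻³ m².
C = κε₀A/d = 2.10 × 8.85×10⁻¹² × 8.20×10⁻³ / 4.21×10⁻⁴ = 3.62×10⁻¹⁰ F.
U = ½CV² = ½ × 3.62×10⁻¹⁰ × (2.97)² = 1.60×10⁻⁹ J.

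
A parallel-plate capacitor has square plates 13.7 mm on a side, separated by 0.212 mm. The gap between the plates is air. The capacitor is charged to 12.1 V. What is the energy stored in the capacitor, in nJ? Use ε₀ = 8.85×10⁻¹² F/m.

0.574 nJ

A = (13.7 mm)² = 1.88×10⁻⁴ m².
C = ε₀A/d = 8.85×10⁻¹² × 1.88×10⁻⁴ / 2.12×10⁻⁴ = 7.84×10⁻¹² F.
U = ½CV² = ½ × 7.84×10⁻¹² × (12.1)² = 5.74×10⁻¹⁰ J.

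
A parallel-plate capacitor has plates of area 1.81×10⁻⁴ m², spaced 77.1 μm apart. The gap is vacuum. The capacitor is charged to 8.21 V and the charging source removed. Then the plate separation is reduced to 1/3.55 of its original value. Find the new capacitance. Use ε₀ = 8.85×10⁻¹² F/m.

Initially C₁ = ε₀A/d = 8.85×10⁻¹² × 1.81×10⁻⁴ / 7.71×10⁻⁵ = 2.08×10⁻¹¹ F.
C = ε₀A/d scales as 1/d, so C₂/C₁ = d₁/d₂ = 3.55.
C₂ = 3.55 × 2.08×10⁻¹¹ = 7.38×10⁻¹¹ F.

73.8 pF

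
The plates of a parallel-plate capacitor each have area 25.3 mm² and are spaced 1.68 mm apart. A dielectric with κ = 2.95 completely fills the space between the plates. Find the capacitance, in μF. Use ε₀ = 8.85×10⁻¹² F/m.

A = 25.3 mm² = 2.53×10⁻⁵ m².
C = κε₀A/d = 2.95 × 8.85×10⁻¹² × 2.53×10⁻⁵ / 1.68×10⁻³ = 3.93×10⁻¹³ F.

C ≈ 3.93×10⁻⁷ μF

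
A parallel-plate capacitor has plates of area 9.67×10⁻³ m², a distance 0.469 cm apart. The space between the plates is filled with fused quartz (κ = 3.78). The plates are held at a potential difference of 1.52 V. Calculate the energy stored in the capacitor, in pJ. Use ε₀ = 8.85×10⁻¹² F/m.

C = κε₀A/d = 3.78 × 8.85×10⁻¹² × 9.67×10⁻³ / 4.69×10⁻³ = 6.90×10⁻¹¹ F.
U = ½CV² = ½ × 6.90×10⁻¹¹ × (1.52)² = 7.97×10⁻¹¹ J.

U ≈ 79.7 pJ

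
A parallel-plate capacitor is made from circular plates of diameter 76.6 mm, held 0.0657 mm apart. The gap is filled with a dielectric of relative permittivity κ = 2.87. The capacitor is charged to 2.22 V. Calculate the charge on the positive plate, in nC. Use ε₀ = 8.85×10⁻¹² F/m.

A = π(76.6/2 mm)² = 4.61×10⁻³ m².
C = κε₀A/d = 2.87 × 8.85×10⁻¹² × 4.61×10⁻³ / 6.57×10⁻⁵ = 1.78×10⁻⁹ F.
Q = CV = 1.78×10⁻⁹ × 2.22 = 3.96×10⁻⁹ C.

Q ≈ 3.96 nC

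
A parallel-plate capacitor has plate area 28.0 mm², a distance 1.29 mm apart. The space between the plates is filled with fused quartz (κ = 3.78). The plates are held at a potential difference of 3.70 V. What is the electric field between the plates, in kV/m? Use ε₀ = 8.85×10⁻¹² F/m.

E = V/d = 3.70 / 1.29×10⁻³ = 2.87×10³ V/m.

E ≈ 2.87 kV/m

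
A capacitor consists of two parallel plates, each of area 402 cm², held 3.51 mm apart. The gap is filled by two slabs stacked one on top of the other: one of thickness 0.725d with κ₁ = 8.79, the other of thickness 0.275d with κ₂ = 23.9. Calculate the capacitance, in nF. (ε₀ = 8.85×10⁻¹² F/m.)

1.08 nF

A = 402 cm² = 4.02×10⁻² m².
Stacked slabs ⇒ two capacitors in series, each with the full plate area.
C₁ = κ₁ε₀A/d₁ = 8.79 × 8.85×10⁻¹² × 4.02×10⁻² / 2.54×10⁻³ = 1.23×10⁻⁹ F.
C₂ = κ₂ε₀A/d₂ = 23.9 × 8.85×10⁻¹² × 4.02×10⁻² / 9.65×10⁻⁴ = 8.81×10⁻⁹ F.
C = (1/C₁ + 1/C₂)⁻¹ = 1.08×10⁻⁹ F.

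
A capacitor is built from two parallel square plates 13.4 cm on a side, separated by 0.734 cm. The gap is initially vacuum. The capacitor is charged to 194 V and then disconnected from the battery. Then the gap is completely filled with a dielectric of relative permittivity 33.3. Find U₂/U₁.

Isolated ⇒ Q is held fixed.
C₂ = 33.3 C₁ and U = Q²/(2C), so U₂/U₁ = C₁/C₂ = 0.0300.

U₂/U₁ ≈ 0.0300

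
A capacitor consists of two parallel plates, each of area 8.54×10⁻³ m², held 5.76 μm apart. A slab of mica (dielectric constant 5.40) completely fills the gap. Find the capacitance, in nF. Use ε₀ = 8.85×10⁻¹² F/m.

70.9 nF

C = κε₀A/d = 5.40 × 8.85×10⁻¹² × 8.54×10⁻³ / 5.76×10⁻⁶ = 7.09×10⁻⁸ F.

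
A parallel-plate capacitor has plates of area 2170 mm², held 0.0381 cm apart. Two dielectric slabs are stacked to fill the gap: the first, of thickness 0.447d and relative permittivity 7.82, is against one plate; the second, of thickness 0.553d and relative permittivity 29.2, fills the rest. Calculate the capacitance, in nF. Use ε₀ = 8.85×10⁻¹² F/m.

A = 2170 mm² = 2.17×10⁻³ m².
Stacked slabs ⇒ two capacitors in series, each with the full plate area.
C₁ = κ₁ε₀A/d₁ = 7.82 × 8.85×10⁻¹² × 2.17×10⁻³ / 1.70×10⁻⁴ = 8.82×10⁻¹⁰ F.
C₂ = κ₂ε₀A/d₂ = 29.2 × 8.85×10⁻¹² × 2.17×10⁻³ / 2.11×10⁻⁴ = 2.66×10⁻⁹ F.
C = (1/C₁ + 1/C₂)⁻¹ = 6.62×10⁻¹⁰ F.

C ≈ 0.662 nF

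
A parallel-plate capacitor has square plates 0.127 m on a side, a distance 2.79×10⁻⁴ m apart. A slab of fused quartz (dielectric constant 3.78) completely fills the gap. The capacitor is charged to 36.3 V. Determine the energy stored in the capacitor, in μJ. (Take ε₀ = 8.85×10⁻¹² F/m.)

1.27 μJ

A = (0.127 m)² = 1.61×10⁻² m².
C = κε₀A/d = 3.78 × 8.85×10⁻¹² × 1.61×10⁻² / 2.79×10⁻⁴ = 1.93×10⁻⁹ F.
U = ½CV² = ½ × 1.93×10⁻⁹ × (36.3)² = 1.27×10⁻⁶ J.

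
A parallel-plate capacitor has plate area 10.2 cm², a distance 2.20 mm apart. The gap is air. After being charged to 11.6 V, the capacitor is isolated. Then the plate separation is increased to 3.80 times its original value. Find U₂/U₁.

Isolated ⇒ Q is held fixed.
C₂ = 0.263 C₁ and U = Q²/(2C), so U₂/U₁ = C₁/C₂ = 3.80.

U₂/U₁ ≈ 3.80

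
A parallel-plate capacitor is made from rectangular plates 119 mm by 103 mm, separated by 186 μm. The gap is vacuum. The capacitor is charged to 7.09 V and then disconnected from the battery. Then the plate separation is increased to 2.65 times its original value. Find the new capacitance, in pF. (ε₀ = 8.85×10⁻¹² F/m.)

220 pF

A = 119 × 103 mm² = 1.23×10⁻² m².
Initially C₁ = ε₀A/d = 8.85×10⁻¹² × 1.23×10⁻² / 1.86×10⁻⁴ = 5.83×10⁻¹⁰ F.
C = ε₀A/d scales as 1/d, so C₂/C₁ = d₁/d₂ = 1/2.65 = 0.377.
C₂ = 0.377 × 5.83×10⁻¹⁰ = 2.20×10⁻¹⁰ F.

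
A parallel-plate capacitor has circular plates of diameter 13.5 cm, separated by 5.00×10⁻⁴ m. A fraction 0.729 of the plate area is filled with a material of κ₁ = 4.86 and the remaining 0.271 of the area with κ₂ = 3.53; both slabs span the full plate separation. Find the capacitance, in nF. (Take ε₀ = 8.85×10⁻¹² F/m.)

1.14 nF

A = π(13.5/2 cm)² = 1.43×10⁻² m².
Side-by-side slabs ⇒ two capacitors in parallel, each spanning the full gap.
C₁ = κ₁ε₀A₁/d = 4.86 × 8.85×10⁻¹² × 1.04×10⁻² / 5.00×10⁻⁴ = 8.98×10⁻¹⁰ F.
C₂ = κ₂ε₀A₂/d = 3.53 × 8.85×10⁻¹² × 3.88×10⁻³ / 5.00×10⁻⁴ = 2.42×10⁻¹⁰ F.
C = C₁ + C₂ = 1.14×10⁻⁹ F.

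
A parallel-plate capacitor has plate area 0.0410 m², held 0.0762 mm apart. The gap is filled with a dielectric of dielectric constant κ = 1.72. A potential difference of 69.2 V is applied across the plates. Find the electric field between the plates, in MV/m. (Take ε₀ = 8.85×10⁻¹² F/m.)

0.908 MV/m

E = V/d = 69.2 / 7.62×10⁻⁵ = 9.08×10⁵ V/m.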